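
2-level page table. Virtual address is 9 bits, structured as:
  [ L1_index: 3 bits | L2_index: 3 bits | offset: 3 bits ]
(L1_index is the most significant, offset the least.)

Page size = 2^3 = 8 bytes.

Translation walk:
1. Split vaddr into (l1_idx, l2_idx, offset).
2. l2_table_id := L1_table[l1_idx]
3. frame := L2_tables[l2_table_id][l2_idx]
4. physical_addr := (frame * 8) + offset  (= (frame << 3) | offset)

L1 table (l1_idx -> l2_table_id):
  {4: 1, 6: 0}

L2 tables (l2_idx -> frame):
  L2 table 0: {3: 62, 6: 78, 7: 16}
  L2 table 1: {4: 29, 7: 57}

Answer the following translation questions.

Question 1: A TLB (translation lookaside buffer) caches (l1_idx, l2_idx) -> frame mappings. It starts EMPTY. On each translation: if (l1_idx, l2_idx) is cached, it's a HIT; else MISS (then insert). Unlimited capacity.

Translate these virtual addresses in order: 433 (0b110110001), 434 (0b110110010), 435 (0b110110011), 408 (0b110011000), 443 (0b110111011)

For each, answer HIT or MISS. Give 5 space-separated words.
vaddr=433: (6,6) not in TLB -> MISS, insert
vaddr=434: (6,6) in TLB -> HIT
vaddr=435: (6,6) in TLB -> HIT
vaddr=408: (6,3) not in TLB -> MISS, insert
vaddr=443: (6,7) not in TLB -> MISS, insert

Answer: MISS HIT HIT MISS MISS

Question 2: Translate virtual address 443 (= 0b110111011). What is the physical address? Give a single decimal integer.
vaddr = 443 = 0b110111011
Split: l1_idx=6, l2_idx=7, offset=3
L1[6] = 0
L2[0][7] = 16
paddr = 16 * 8 + 3 = 131

Answer: 131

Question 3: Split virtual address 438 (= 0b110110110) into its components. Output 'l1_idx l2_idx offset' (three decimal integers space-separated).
Answer: 6 6 6

Derivation:
vaddr = 438 = 0b110110110
  top 3 bits -> l1_idx = 6
  next 3 bits -> l2_idx = 6
  bottom 3 bits -> offset = 6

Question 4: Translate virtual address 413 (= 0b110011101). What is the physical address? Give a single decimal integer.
Answer: 501

Derivation:
vaddr = 413 = 0b110011101
Split: l1_idx=6, l2_idx=3, offset=5
L1[6] = 0
L2[0][3] = 62
paddr = 62 * 8 + 5 = 501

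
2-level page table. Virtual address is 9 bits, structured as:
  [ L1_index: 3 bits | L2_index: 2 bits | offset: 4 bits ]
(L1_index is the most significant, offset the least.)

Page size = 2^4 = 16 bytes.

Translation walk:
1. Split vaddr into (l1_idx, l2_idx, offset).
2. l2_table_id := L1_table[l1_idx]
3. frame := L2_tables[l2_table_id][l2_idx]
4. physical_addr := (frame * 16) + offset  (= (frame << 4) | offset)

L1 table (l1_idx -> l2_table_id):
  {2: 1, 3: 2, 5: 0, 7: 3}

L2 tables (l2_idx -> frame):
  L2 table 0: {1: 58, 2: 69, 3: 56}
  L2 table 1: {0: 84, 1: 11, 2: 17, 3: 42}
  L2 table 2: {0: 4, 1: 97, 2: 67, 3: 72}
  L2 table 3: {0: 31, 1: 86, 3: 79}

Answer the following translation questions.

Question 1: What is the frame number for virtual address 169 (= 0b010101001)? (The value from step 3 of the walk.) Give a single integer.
Answer: 17

Derivation:
vaddr = 169: l1_idx=2, l2_idx=2
L1[2] = 1; L2[1][2] = 17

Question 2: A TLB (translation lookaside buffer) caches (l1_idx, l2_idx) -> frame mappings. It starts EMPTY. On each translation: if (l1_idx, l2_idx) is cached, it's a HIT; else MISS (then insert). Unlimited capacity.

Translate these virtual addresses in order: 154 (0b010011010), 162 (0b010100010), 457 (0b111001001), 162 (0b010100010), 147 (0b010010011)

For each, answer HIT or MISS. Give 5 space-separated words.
Answer: MISS MISS MISS HIT HIT

Derivation:
vaddr=154: (2,1) not in TLB -> MISS, insert
vaddr=162: (2,2) not in TLB -> MISS, insert
vaddr=457: (7,0) not in TLB -> MISS, insert
vaddr=162: (2,2) in TLB -> HIT
vaddr=147: (2,1) in TLB -> HIT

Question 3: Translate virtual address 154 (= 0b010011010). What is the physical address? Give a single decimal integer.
Answer: 186

Derivation:
vaddr = 154 = 0b010011010
Split: l1_idx=2, l2_idx=1, offset=10
L1[2] = 1
L2[1][1] = 11
paddr = 11 * 16 + 10 = 186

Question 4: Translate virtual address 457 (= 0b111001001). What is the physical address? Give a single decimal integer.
Answer: 505

Derivation:
vaddr = 457 = 0b111001001
Split: l1_idx=7, l2_idx=0, offset=9
L1[7] = 3
L2[3][0] = 31
paddr = 31 * 16 + 9 = 505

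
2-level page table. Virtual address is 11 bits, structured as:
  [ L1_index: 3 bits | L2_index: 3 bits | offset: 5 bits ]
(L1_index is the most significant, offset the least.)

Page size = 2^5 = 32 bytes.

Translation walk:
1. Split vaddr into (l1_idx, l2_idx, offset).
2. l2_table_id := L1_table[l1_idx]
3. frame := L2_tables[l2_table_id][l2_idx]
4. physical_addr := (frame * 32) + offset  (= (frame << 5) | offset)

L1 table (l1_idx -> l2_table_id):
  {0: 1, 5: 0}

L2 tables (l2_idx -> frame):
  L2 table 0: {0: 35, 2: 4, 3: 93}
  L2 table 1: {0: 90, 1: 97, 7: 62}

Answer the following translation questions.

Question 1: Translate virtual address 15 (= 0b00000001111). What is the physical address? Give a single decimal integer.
Answer: 2895

Derivation:
vaddr = 15 = 0b00000001111
Split: l1_idx=0, l2_idx=0, offset=15
L1[0] = 1
L2[1][0] = 90
paddr = 90 * 32 + 15 = 2895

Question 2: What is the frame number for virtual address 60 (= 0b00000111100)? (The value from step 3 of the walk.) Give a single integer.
Answer: 97

Derivation:
vaddr = 60: l1_idx=0, l2_idx=1
L1[0] = 1; L2[1][1] = 97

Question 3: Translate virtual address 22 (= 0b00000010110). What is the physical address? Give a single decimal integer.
vaddr = 22 = 0b00000010110
Split: l1_idx=0, l2_idx=0, offset=22
L1[0] = 1
L2[1][0] = 90
paddr = 90 * 32 + 22 = 2902

Answer: 2902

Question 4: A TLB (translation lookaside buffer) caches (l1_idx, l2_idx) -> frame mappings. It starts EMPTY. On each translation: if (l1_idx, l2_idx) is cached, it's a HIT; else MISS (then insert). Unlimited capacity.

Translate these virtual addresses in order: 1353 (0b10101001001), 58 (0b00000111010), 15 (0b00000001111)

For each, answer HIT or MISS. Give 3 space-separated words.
vaddr=1353: (5,2) not in TLB -> MISS, insert
vaddr=58: (0,1) not in TLB -> MISS, insert
vaddr=15: (0,0) not in TLB -> MISS, insert

Answer: MISS MISS MISS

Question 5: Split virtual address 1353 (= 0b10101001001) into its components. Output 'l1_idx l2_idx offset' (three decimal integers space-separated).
vaddr = 1353 = 0b10101001001
  top 3 bits -> l1_idx = 5
  next 3 bits -> l2_idx = 2
  bottom 5 bits -> offset = 9

Answer: 5 2 9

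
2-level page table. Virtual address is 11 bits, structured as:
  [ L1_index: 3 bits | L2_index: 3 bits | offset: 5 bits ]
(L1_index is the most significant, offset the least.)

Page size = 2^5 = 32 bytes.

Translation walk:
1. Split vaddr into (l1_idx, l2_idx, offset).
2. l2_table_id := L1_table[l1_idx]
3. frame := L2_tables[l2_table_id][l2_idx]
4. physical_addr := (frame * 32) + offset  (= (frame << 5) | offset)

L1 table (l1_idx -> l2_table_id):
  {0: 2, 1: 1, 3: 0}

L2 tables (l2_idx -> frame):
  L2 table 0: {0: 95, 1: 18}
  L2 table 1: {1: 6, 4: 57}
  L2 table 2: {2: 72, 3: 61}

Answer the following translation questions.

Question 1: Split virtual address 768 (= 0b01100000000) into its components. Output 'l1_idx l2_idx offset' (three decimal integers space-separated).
Answer: 3 0 0

Derivation:
vaddr = 768 = 0b01100000000
  top 3 bits -> l1_idx = 3
  next 3 bits -> l2_idx = 0
  bottom 5 bits -> offset = 0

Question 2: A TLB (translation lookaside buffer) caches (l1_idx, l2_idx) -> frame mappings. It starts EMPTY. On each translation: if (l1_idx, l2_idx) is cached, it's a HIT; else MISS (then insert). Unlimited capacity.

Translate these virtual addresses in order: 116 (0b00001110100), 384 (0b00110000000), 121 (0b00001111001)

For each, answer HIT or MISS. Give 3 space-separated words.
Answer: MISS MISS HIT

Derivation:
vaddr=116: (0,3) not in TLB -> MISS, insert
vaddr=384: (1,4) not in TLB -> MISS, insert
vaddr=121: (0,3) in TLB -> HIT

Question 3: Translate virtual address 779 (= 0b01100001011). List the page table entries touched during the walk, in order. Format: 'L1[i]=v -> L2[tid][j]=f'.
Answer: L1[3]=0 -> L2[0][0]=95

Derivation:
vaddr = 779 = 0b01100001011
Split: l1_idx=3, l2_idx=0, offset=11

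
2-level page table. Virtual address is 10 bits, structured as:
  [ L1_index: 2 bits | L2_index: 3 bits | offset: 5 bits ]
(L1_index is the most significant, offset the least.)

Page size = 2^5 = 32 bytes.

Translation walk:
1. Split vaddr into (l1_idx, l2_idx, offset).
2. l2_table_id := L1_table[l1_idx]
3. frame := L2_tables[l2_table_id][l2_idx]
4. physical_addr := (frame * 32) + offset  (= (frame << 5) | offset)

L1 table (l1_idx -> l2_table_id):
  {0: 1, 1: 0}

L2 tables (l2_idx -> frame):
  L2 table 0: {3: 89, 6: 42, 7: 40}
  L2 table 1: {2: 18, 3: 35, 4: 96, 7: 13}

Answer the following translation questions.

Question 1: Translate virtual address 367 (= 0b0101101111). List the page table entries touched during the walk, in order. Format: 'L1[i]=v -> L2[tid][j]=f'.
Answer: L1[1]=0 -> L2[0][3]=89

Derivation:
vaddr = 367 = 0b0101101111
Split: l1_idx=1, l2_idx=3, offset=15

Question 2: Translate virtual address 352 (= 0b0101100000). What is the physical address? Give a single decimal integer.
vaddr = 352 = 0b0101100000
Split: l1_idx=1, l2_idx=3, offset=0
L1[1] = 0
L2[0][3] = 89
paddr = 89 * 32 + 0 = 2848

Answer: 2848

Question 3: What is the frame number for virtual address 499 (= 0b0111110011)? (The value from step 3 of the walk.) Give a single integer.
Answer: 40

Derivation:
vaddr = 499: l1_idx=1, l2_idx=7
L1[1] = 0; L2[0][7] = 40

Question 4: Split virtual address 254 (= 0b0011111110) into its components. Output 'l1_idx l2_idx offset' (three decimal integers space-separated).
Answer: 0 7 30

Derivation:
vaddr = 254 = 0b0011111110
  top 2 bits -> l1_idx = 0
  next 3 bits -> l2_idx = 7
  bottom 5 bits -> offset = 30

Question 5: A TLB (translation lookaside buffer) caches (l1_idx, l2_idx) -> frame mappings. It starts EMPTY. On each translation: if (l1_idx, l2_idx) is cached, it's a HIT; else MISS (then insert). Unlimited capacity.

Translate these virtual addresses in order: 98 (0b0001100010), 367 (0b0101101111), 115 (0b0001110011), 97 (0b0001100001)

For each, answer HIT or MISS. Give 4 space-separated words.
vaddr=98: (0,3) not in TLB -> MISS, insert
vaddr=367: (1,3) not in TLB -> MISS, insert
vaddr=115: (0,3) in TLB -> HIT
vaddr=97: (0,3) in TLB -> HIT

Answer: MISS MISS HIT HIT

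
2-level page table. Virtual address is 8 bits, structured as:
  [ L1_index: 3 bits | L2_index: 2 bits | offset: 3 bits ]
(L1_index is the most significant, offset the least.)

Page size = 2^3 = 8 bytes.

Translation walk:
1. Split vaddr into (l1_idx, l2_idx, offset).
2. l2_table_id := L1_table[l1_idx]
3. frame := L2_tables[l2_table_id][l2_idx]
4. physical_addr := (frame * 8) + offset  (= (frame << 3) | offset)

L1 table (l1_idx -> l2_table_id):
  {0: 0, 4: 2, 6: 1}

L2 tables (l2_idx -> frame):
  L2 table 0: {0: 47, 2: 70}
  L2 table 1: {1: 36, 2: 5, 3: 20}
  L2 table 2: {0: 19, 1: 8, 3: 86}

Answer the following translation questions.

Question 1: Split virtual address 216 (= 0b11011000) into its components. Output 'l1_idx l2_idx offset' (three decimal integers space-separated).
Answer: 6 3 0

Derivation:
vaddr = 216 = 0b11011000
  top 3 bits -> l1_idx = 6
  next 2 bits -> l2_idx = 3
  bottom 3 bits -> offset = 0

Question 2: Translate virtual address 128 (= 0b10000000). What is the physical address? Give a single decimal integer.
Answer: 152

Derivation:
vaddr = 128 = 0b10000000
Split: l1_idx=4, l2_idx=0, offset=0
L1[4] = 2
L2[2][0] = 19
paddr = 19 * 8 + 0 = 152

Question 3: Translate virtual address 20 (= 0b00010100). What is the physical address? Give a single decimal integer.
vaddr = 20 = 0b00010100
Split: l1_idx=0, l2_idx=2, offset=4
L1[0] = 0
L2[0][2] = 70
paddr = 70 * 8 + 4 = 564

Answer: 564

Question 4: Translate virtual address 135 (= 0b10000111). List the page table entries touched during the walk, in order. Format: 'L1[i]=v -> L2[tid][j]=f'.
vaddr = 135 = 0b10000111
Split: l1_idx=4, l2_idx=0, offset=7

Answer: L1[4]=2 -> L2[2][0]=19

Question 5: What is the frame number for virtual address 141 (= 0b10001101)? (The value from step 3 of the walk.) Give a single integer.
vaddr = 141: l1_idx=4, l2_idx=1
L1[4] = 2; L2[2][1] = 8

Answer: 8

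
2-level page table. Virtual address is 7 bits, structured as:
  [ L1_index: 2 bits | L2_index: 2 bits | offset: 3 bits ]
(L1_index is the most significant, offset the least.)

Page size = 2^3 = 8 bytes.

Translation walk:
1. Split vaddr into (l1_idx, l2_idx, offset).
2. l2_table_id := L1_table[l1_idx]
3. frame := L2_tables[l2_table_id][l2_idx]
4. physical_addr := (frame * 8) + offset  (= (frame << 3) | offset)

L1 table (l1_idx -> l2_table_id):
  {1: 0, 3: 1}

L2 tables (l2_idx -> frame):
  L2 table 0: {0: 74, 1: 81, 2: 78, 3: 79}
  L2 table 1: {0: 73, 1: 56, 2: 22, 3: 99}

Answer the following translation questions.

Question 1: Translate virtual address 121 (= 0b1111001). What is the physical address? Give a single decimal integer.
Answer: 793

Derivation:
vaddr = 121 = 0b1111001
Split: l1_idx=3, l2_idx=3, offset=1
L1[3] = 1
L2[1][3] = 99
paddr = 99 * 8 + 1 = 793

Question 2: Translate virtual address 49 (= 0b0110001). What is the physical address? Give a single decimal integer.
vaddr = 49 = 0b0110001
Split: l1_idx=1, l2_idx=2, offset=1
L1[1] = 0
L2[0][2] = 78
paddr = 78 * 8 + 1 = 625

Answer: 625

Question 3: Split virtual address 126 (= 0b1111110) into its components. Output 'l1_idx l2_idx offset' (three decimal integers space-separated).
vaddr = 126 = 0b1111110
  top 2 bits -> l1_idx = 3
  next 2 bits -> l2_idx = 3
  bottom 3 bits -> offset = 6

Answer: 3 3 6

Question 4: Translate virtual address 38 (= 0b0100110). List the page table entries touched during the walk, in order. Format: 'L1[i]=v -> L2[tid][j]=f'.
Answer: L1[1]=0 -> L2[0][0]=74

Derivation:
vaddr = 38 = 0b0100110
Split: l1_idx=1, l2_idx=0, offset=6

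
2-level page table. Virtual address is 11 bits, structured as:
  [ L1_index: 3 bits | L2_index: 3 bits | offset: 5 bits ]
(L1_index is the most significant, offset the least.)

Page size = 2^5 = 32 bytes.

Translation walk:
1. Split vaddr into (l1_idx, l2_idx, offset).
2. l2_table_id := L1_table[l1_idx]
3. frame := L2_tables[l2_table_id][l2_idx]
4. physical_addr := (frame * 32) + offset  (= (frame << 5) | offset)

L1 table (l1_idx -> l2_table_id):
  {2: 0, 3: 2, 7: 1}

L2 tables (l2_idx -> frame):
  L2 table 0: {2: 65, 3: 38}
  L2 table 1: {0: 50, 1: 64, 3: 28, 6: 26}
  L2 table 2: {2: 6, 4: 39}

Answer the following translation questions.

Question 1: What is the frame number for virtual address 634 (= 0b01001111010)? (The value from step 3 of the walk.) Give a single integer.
vaddr = 634: l1_idx=2, l2_idx=3
L1[2] = 0; L2[0][3] = 38

Answer: 38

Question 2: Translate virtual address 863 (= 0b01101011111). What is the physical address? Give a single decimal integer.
Answer: 223

Derivation:
vaddr = 863 = 0b01101011111
Split: l1_idx=3, l2_idx=2, offset=31
L1[3] = 2
L2[2][2] = 6
paddr = 6 * 32 + 31 = 223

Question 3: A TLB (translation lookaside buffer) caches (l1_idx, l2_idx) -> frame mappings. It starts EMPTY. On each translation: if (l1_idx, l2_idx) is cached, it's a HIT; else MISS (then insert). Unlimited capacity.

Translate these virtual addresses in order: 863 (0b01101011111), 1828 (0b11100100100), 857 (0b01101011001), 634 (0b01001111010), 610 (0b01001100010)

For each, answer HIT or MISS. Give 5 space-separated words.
vaddr=863: (3,2) not in TLB -> MISS, insert
vaddr=1828: (7,1) not in TLB -> MISS, insert
vaddr=857: (3,2) in TLB -> HIT
vaddr=634: (2,3) not in TLB -> MISS, insert
vaddr=610: (2,3) in TLB -> HIT

Answer: MISS MISS HIT MISS HIT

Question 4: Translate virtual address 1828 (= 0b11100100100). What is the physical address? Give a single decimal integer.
Answer: 2052

Derivation:
vaddr = 1828 = 0b11100100100
Split: l1_idx=7, l2_idx=1, offset=4
L1[7] = 1
L2[1][1] = 64
paddr = 64 * 32 + 4 = 2052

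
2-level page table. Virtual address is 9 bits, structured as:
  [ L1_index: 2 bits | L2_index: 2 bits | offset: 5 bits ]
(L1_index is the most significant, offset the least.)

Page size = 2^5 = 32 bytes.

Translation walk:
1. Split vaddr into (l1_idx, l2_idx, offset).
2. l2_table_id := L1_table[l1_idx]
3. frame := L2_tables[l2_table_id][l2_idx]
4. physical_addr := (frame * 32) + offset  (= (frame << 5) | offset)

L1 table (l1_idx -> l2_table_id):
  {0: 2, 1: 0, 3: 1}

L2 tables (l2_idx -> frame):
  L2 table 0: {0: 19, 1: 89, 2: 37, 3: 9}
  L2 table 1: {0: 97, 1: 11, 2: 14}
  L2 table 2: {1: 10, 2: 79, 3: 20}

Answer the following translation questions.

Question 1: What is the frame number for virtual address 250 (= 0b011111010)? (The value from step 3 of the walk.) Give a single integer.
Answer: 9

Derivation:
vaddr = 250: l1_idx=1, l2_idx=3
L1[1] = 0; L2[0][3] = 9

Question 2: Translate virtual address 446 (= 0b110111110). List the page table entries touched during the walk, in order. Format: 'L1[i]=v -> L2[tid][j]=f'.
Answer: L1[3]=1 -> L2[1][1]=11

Derivation:
vaddr = 446 = 0b110111110
Split: l1_idx=3, l2_idx=1, offset=30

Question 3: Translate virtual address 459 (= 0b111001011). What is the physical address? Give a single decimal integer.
Answer: 459

Derivation:
vaddr = 459 = 0b111001011
Split: l1_idx=3, l2_idx=2, offset=11
L1[3] = 1
L2[1][2] = 14
paddr = 14 * 32 + 11 = 459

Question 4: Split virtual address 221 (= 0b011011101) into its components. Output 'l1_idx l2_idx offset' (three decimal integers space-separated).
Answer: 1 2 29

Derivation:
vaddr = 221 = 0b011011101
  top 2 bits -> l1_idx = 1
  next 2 bits -> l2_idx = 2
  bottom 5 bits -> offset = 29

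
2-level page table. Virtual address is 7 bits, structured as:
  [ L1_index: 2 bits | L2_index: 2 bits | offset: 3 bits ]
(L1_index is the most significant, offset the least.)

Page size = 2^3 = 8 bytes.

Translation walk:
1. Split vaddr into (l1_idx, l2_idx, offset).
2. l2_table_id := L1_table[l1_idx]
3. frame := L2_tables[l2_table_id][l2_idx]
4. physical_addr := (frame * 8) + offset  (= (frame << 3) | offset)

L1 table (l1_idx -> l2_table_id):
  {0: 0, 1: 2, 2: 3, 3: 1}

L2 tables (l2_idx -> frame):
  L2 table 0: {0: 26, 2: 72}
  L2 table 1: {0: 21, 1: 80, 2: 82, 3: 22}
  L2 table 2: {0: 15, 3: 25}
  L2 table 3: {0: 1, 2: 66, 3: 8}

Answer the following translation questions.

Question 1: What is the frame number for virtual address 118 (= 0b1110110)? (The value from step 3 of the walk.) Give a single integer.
Answer: 82

Derivation:
vaddr = 118: l1_idx=3, l2_idx=2
L1[3] = 1; L2[1][2] = 82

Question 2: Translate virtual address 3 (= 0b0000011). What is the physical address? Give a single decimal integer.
Answer: 211

Derivation:
vaddr = 3 = 0b0000011
Split: l1_idx=0, l2_idx=0, offset=3
L1[0] = 0
L2[0][0] = 26
paddr = 26 * 8 + 3 = 211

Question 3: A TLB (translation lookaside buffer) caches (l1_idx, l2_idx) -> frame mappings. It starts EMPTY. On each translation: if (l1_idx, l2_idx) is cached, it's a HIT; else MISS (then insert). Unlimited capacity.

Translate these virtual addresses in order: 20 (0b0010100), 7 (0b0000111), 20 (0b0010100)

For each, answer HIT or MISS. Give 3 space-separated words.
vaddr=20: (0,2) not in TLB -> MISS, insert
vaddr=7: (0,0) not in TLB -> MISS, insert
vaddr=20: (0,2) in TLB -> HIT

Answer: MISS MISS HIT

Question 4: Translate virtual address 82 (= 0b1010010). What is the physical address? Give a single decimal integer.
Answer: 530

Derivation:
vaddr = 82 = 0b1010010
Split: l1_idx=2, l2_idx=2, offset=2
L1[2] = 3
L2[3][2] = 66
paddr = 66 * 8 + 2 = 530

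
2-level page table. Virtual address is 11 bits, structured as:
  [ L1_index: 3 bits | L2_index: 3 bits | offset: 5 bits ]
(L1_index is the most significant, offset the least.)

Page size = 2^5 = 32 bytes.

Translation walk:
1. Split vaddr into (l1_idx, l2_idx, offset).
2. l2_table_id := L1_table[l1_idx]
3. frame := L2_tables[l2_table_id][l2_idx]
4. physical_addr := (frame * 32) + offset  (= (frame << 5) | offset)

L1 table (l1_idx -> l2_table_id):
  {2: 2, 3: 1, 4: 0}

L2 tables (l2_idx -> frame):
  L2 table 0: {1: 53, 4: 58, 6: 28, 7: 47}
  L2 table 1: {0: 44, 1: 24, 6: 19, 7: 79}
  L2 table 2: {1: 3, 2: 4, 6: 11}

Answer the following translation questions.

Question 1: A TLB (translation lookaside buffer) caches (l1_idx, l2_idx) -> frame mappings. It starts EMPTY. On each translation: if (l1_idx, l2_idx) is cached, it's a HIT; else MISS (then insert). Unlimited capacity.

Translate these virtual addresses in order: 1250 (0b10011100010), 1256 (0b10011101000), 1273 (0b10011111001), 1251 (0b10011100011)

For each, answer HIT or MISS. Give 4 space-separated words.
Answer: MISS HIT HIT HIT

Derivation:
vaddr=1250: (4,7) not in TLB -> MISS, insert
vaddr=1256: (4,7) in TLB -> HIT
vaddr=1273: (4,7) in TLB -> HIT
vaddr=1251: (4,7) in TLB -> HIT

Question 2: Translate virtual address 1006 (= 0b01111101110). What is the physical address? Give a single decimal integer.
vaddr = 1006 = 0b01111101110
Split: l1_idx=3, l2_idx=7, offset=14
L1[3] = 1
L2[1][7] = 79
paddr = 79 * 32 + 14 = 2542

Answer: 2542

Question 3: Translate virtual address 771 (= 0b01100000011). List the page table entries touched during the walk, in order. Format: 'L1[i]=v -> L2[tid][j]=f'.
vaddr = 771 = 0b01100000011
Split: l1_idx=3, l2_idx=0, offset=3

Answer: L1[3]=1 -> L2[1][0]=44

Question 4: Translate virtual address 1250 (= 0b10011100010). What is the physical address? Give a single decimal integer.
vaddr = 1250 = 0b10011100010
Split: l1_idx=4, l2_idx=7, offset=2
L1[4] = 0
L2[0][7] = 47
paddr = 47 * 32 + 2 = 1506

Answer: 1506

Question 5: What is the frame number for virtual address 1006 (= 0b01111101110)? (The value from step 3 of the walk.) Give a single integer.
vaddr = 1006: l1_idx=3, l2_idx=7
L1[3] = 1; L2[1][7] = 79

Answer: 79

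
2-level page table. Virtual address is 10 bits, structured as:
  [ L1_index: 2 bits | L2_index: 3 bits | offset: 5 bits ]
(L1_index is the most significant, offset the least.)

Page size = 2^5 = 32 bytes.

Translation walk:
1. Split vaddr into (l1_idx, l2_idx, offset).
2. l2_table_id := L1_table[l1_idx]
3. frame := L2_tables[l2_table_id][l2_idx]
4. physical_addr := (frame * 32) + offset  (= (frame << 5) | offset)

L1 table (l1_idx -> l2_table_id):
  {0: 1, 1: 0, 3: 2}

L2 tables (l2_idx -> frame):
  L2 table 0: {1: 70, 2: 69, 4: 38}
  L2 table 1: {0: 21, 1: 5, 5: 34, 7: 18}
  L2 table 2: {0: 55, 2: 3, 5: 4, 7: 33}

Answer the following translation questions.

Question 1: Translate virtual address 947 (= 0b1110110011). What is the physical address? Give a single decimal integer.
vaddr = 947 = 0b1110110011
Split: l1_idx=3, l2_idx=5, offset=19
L1[3] = 2
L2[2][5] = 4
paddr = 4 * 32 + 19 = 147

Answer: 147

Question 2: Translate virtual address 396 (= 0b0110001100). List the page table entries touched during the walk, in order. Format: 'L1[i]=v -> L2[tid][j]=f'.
Answer: L1[1]=0 -> L2[0][4]=38

Derivation:
vaddr = 396 = 0b0110001100
Split: l1_idx=1, l2_idx=4, offset=12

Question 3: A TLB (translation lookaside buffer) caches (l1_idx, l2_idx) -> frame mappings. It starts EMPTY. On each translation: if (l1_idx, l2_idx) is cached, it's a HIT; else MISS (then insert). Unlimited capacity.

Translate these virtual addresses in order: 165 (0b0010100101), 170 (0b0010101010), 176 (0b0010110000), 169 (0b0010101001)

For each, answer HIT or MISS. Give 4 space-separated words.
vaddr=165: (0,5) not in TLB -> MISS, insert
vaddr=170: (0,5) in TLB -> HIT
vaddr=176: (0,5) in TLB -> HIT
vaddr=169: (0,5) in TLB -> HIT

Answer: MISS HIT HIT HIT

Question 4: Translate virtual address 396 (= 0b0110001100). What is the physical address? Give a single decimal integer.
Answer: 1228

Derivation:
vaddr = 396 = 0b0110001100
Split: l1_idx=1, l2_idx=4, offset=12
L1[1] = 0
L2[0][4] = 38
paddr = 38 * 32 + 12 = 1228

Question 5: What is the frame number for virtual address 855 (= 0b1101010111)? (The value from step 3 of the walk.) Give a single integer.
Answer: 3

Derivation:
vaddr = 855: l1_idx=3, l2_idx=2
L1[3] = 2; L2[2][2] = 3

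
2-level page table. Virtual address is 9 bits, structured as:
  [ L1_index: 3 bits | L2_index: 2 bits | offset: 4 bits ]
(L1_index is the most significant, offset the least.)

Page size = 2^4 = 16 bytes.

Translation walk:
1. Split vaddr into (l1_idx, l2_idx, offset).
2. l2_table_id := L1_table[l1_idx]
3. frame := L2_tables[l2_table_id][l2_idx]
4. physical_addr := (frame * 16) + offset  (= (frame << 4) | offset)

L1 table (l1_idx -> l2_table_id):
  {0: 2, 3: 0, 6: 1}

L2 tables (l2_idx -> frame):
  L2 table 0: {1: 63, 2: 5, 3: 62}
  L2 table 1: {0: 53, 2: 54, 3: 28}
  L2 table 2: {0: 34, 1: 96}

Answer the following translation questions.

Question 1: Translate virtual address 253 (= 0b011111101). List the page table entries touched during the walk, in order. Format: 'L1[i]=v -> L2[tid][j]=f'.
vaddr = 253 = 0b011111101
Split: l1_idx=3, l2_idx=3, offset=13

Answer: L1[3]=0 -> L2[0][3]=62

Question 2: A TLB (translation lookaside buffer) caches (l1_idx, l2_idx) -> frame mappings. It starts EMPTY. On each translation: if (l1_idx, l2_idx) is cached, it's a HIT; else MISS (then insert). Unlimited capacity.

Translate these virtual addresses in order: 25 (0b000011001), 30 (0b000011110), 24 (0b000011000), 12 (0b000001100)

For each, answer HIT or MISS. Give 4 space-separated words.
vaddr=25: (0,1) not in TLB -> MISS, insert
vaddr=30: (0,1) in TLB -> HIT
vaddr=24: (0,1) in TLB -> HIT
vaddr=12: (0,0) not in TLB -> MISS, insert

Answer: MISS HIT HIT MISS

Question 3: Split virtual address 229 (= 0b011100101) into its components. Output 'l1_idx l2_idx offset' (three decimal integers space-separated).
Answer: 3 2 5

Derivation:
vaddr = 229 = 0b011100101
  top 3 bits -> l1_idx = 3
  next 2 bits -> l2_idx = 2
  bottom 4 bits -> offset = 5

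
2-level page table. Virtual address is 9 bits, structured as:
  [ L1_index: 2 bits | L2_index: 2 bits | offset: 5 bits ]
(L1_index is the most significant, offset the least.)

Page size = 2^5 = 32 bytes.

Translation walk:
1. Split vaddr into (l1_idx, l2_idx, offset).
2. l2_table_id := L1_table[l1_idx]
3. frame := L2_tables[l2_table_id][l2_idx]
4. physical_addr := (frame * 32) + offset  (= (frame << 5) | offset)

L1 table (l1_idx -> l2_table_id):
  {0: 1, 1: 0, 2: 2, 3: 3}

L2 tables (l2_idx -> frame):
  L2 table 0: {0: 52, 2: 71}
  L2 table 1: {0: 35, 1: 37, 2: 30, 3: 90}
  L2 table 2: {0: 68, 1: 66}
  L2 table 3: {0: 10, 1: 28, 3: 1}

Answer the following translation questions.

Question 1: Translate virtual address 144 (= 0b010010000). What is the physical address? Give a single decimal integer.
vaddr = 144 = 0b010010000
Split: l1_idx=1, l2_idx=0, offset=16
L1[1] = 0
L2[0][0] = 52
paddr = 52 * 32 + 16 = 1680

Answer: 1680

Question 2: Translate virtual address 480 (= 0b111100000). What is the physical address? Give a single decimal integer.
Answer: 32

Derivation:
vaddr = 480 = 0b111100000
Split: l1_idx=3, l2_idx=3, offset=0
L1[3] = 3
L2[3][3] = 1
paddr = 1 * 32 + 0 = 32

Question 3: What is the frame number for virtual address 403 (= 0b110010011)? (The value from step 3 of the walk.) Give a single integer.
vaddr = 403: l1_idx=3, l2_idx=0
L1[3] = 3; L2[3][0] = 10

Answer: 10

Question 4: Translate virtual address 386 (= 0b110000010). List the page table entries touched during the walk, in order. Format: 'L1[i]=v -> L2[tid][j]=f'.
vaddr = 386 = 0b110000010
Split: l1_idx=3, l2_idx=0, offset=2

Answer: L1[3]=3 -> L2[3][0]=10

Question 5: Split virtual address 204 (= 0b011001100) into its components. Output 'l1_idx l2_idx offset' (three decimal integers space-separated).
Answer: 1 2 12

Derivation:
vaddr = 204 = 0b011001100
  top 2 bits -> l1_idx = 1
  next 2 bits -> l2_idx = 2
  bottom 5 bits -> offset = 12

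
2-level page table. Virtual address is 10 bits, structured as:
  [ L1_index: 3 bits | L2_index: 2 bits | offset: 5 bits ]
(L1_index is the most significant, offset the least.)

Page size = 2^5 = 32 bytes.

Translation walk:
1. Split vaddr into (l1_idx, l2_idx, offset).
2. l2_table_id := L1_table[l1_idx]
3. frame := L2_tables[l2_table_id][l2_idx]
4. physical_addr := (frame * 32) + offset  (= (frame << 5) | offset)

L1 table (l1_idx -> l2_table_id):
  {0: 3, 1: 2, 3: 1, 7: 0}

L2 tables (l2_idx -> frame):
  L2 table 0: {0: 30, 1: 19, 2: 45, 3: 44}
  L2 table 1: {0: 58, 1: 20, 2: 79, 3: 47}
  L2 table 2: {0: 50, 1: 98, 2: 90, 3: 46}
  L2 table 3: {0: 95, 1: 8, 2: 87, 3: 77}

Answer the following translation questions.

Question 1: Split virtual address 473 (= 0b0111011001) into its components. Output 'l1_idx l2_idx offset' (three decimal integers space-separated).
Answer: 3 2 25

Derivation:
vaddr = 473 = 0b0111011001
  top 3 bits -> l1_idx = 3
  next 2 bits -> l2_idx = 2
  bottom 5 bits -> offset = 25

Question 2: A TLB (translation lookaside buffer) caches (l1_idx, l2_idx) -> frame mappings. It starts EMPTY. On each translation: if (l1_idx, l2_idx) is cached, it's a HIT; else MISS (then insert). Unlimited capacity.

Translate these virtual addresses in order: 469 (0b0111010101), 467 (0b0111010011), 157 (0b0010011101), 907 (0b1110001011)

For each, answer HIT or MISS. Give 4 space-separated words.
vaddr=469: (3,2) not in TLB -> MISS, insert
vaddr=467: (3,2) in TLB -> HIT
vaddr=157: (1,0) not in TLB -> MISS, insert
vaddr=907: (7,0) not in TLB -> MISS, insert

Answer: MISS HIT MISS MISS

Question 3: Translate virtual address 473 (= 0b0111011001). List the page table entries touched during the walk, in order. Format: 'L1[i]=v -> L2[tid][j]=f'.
vaddr = 473 = 0b0111011001
Split: l1_idx=3, l2_idx=2, offset=25

Answer: L1[3]=1 -> L2[1][2]=79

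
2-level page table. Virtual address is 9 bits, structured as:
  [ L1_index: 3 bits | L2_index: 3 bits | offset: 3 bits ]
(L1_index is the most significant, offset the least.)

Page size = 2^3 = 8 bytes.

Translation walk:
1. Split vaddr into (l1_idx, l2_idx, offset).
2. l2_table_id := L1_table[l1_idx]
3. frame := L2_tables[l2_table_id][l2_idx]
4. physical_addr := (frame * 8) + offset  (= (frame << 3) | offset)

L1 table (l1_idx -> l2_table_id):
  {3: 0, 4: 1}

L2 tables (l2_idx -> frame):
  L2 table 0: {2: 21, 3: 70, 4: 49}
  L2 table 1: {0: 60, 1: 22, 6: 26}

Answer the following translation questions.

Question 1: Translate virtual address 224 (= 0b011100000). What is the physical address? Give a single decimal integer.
vaddr = 224 = 0b011100000
Split: l1_idx=3, l2_idx=4, offset=0
L1[3] = 0
L2[0][4] = 49
paddr = 49 * 8 + 0 = 392

Answer: 392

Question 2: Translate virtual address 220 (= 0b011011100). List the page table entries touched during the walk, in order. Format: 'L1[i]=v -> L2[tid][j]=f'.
vaddr = 220 = 0b011011100
Split: l1_idx=3, l2_idx=3, offset=4

Answer: L1[3]=0 -> L2[0][3]=70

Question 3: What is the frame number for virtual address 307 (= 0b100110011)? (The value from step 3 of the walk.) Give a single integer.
vaddr = 307: l1_idx=4, l2_idx=6
L1[4] = 1; L2[1][6] = 26

Answer: 26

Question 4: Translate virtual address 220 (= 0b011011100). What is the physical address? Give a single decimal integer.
vaddr = 220 = 0b011011100
Split: l1_idx=3, l2_idx=3, offset=4
L1[3] = 0
L2[0][3] = 70
paddr = 70 * 8 + 4 = 564

Answer: 564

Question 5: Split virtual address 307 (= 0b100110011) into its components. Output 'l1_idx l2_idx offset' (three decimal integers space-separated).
Answer: 4 6 3

Derivation:
vaddr = 307 = 0b100110011
  top 3 bits -> l1_idx = 4
  next 3 bits -> l2_idx = 6
  bottom 3 bits -> offset = 3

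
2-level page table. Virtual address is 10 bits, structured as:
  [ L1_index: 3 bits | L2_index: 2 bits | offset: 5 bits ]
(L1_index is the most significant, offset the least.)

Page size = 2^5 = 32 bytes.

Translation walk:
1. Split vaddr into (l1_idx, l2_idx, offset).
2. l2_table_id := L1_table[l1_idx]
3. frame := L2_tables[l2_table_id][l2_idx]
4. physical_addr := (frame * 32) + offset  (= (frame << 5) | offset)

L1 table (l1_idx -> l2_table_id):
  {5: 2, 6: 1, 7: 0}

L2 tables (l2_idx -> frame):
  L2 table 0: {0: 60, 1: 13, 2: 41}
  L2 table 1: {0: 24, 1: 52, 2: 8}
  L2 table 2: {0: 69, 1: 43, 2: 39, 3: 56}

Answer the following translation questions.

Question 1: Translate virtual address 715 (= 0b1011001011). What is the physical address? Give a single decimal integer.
vaddr = 715 = 0b1011001011
Split: l1_idx=5, l2_idx=2, offset=11
L1[5] = 2
L2[2][2] = 39
paddr = 39 * 32 + 11 = 1259

Answer: 1259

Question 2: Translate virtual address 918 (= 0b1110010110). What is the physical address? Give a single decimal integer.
vaddr = 918 = 0b1110010110
Split: l1_idx=7, l2_idx=0, offset=22
L1[7] = 0
L2[0][0] = 60
paddr = 60 * 32 + 22 = 1942

Answer: 1942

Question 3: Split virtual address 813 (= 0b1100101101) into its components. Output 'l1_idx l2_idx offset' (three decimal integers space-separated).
Answer: 6 1 13

Derivation:
vaddr = 813 = 0b1100101101
  top 3 bits -> l1_idx = 6
  next 2 bits -> l2_idx = 1
  bottom 5 bits -> offset = 13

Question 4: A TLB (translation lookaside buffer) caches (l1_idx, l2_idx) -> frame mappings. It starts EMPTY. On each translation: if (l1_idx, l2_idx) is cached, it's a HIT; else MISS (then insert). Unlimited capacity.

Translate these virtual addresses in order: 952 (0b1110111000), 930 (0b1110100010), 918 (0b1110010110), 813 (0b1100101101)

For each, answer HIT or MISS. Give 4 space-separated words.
Answer: MISS HIT MISS MISS

Derivation:
vaddr=952: (7,1) not in TLB -> MISS, insert
vaddr=930: (7,1) in TLB -> HIT
vaddr=918: (7,0) not in TLB -> MISS, insert
vaddr=813: (6,1) not in TLB -> MISS, insert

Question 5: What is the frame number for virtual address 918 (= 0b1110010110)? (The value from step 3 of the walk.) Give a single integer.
vaddr = 918: l1_idx=7, l2_idx=0
L1[7] = 0; L2[0][0] = 60

Answer: 60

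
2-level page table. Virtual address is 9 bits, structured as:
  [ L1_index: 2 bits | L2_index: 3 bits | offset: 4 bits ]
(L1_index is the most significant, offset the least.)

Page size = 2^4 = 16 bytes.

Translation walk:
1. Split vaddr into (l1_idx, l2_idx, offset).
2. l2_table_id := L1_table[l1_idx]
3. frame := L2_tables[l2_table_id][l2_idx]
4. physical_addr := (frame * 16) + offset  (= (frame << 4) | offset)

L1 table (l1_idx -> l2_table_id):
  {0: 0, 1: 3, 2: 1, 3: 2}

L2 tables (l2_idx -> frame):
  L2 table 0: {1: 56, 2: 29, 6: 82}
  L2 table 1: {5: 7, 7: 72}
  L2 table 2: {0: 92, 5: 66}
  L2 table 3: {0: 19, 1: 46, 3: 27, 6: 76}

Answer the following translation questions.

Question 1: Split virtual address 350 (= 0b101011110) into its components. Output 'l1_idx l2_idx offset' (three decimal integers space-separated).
Answer: 2 5 14

Derivation:
vaddr = 350 = 0b101011110
  top 2 bits -> l1_idx = 2
  next 3 bits -> l2_idx = 5
  bottom 4 bits -> offset = 14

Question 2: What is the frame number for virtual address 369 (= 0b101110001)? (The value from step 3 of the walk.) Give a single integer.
vaddr = 369: l1_idx=2, l2_idx=7
L1[2] = 1; L2[1][7] = 72

Answer: 72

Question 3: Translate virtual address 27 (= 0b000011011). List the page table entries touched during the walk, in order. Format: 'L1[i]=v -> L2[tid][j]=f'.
vaddr = 27 = 0b000011011
Split: l1_idx=0, l2_idx=1, offset=11

Answer: L1[0]=0 -> L2[0][1]=56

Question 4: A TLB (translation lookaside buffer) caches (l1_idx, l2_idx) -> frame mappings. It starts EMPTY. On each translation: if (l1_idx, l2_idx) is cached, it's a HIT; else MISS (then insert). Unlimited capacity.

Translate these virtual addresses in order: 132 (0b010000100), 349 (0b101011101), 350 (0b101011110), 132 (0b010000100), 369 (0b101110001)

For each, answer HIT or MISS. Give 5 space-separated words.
vaddr=132: (1,0) not in TLB -> MISS, insert
vaddr=349: (2,5) not in TLB -> MISS, insert
vaddr=350: (2,5) in TLB -> HIT
vaddr=132: (1,0) in TLB -> HIT
vaddr=369: (2,7) not in TLB -> MISS, insert

Answer: MISS MISS HIT HIT MISS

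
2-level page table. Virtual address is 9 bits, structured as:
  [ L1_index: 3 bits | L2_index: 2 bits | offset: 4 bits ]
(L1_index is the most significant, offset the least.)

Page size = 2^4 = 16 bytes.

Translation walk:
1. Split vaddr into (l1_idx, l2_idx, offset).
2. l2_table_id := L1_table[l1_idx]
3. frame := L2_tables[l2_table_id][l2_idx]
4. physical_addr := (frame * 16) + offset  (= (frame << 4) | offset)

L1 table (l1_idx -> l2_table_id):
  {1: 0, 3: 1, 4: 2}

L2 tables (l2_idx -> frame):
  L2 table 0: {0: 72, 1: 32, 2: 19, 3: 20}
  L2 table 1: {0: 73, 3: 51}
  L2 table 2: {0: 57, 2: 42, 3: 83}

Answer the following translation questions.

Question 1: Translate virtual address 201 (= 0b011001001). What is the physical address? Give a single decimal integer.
Answer: 1177

Derivation:
vaddr = 201 = 0b011001001
Split: l1_idx=3, l2_idx=0, offset=9
L1[3] = 1
L2[1][0] = 73
paddr = 73 * 16 + 9 = 1177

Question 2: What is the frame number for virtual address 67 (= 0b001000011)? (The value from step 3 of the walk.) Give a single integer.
Answer: 72

Derivation:
vaddr = 67: l1_idx=1, l2_idx=0
L1[1] = 0; L2[0][0] = 72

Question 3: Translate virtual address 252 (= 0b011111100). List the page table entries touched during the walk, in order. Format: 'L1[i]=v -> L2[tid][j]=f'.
Answer: L1[3]=1 -> L2[1][3]=51

Derivation:
vaddr = 252 = 0b011111100
Split: l1_idx=3, l2_idx=3, offset=12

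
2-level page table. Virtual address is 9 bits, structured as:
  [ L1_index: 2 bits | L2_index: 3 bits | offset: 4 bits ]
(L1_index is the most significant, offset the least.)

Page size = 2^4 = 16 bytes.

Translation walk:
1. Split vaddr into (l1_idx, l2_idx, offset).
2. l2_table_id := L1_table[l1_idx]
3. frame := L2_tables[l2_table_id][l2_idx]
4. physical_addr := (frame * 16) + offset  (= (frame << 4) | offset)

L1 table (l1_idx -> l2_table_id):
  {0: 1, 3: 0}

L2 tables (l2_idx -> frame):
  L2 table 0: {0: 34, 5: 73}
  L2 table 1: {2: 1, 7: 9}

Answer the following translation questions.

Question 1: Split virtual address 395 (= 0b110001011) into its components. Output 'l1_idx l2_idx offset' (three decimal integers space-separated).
Answer: 3 0 11

Derivation:
vaddr = 395 = 0b110001011
  top 2 bits -> l1_idx = 3
  next 3 bits -> l2_idx = 0
  bottom 4 bits -> offset = 11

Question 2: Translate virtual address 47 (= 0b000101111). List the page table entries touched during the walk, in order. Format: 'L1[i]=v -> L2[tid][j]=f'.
vaddr = 47 = 0b000101111
Split: l1_idx=0, l2_idx=2, offset=15

Answer: L1[0]=1 -> L2[1][2]=1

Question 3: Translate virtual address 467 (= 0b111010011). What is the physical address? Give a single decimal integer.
vaddr = 467 = 0b111010011
Split: l1_idx=3, l2_idx=5, offset=3
L1[3] = 0
L2[0][5] = 73
paddr = 73 * 16 + 3 = 1171

Answer: 1171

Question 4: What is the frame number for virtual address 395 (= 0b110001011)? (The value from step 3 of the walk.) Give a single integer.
vaddr = 395: l1_idx=3, l2_idx=0
L1[3] = 0; L2[0][0] = 34

Answer: 34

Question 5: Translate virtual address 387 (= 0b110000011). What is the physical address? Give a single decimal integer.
Answer: 547

Derivation:
vaddr = 387 = 0b110000011
Split: l1_idx=3, l2_idx=0, offset=3
L1[3] = 0
L2[0][0] = 34
paddr = 34 * 16 + 3 = 547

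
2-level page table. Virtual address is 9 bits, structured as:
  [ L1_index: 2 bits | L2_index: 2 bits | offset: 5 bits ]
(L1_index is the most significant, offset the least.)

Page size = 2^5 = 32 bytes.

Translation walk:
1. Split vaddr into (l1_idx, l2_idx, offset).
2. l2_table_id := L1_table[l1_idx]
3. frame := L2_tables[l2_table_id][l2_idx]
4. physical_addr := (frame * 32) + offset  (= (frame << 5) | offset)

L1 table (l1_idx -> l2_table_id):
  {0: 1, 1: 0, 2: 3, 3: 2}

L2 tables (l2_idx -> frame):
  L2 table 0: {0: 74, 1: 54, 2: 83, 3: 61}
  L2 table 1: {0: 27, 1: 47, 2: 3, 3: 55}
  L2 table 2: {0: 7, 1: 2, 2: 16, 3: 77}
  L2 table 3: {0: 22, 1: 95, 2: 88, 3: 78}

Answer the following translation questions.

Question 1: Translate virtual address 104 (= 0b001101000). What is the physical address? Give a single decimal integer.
Answer: 1768

Derivation:
vaddr = 104 = 0b001101000
Split: l1_idx=0, l2_idx=3, offset=8
L1[0] = 1
L2[1][3] = 55
paddr = 55 * 32 + 8 = 1768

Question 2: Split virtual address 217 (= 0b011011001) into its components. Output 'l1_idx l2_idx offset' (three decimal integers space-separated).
Answer: 1 2 25

Derivation:
vaddr = 217 = 0b011011001
  top 2 bits -> l1_idx = 1
  next 2 bits -> l2_idx = 2
  bottom 5 bits -> offset = 25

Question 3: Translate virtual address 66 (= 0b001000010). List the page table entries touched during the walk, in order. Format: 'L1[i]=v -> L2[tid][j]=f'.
vaddr = 66 = 0b001000010
Split: l1_idx=0, l2_idx=2, offset=2

Answer: L1[0]=1 -> L2[1][2]=3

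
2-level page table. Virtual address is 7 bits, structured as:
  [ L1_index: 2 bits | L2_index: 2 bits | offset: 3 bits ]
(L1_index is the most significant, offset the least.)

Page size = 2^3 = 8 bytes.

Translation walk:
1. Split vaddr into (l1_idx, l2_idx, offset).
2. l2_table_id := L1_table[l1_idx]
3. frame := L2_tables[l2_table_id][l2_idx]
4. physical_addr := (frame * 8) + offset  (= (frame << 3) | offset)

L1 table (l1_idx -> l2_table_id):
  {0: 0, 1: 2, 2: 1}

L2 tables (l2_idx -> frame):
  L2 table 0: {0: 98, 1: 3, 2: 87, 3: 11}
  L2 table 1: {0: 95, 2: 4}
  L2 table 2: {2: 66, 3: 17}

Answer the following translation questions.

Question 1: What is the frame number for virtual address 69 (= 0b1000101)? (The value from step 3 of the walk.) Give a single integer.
vaddr = 69: l1_idx=2, l2_idx=0
L1[2] = 1; L2[1][0] = 95

Answer: 95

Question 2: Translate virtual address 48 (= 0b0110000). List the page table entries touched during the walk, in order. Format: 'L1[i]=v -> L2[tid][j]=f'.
Answer: L1[1]=2 -> L2[2][2]=66

Derivation:
vaddr = 48 = 0b0110000
Split: l1_idx=1, l2_idx=2, offset=0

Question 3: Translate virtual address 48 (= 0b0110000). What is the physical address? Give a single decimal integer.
vaddr = 48 = 0b0110000
Split: l1_idx=1, l2_idx=2, offset=0
L1[1] = 2
L2[2][2] = 66
paddr = 66 * 8 + 0 = 528

Answer: 528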